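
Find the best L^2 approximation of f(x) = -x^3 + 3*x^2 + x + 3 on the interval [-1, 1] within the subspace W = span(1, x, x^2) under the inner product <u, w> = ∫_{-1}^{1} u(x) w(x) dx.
g(x) = 3*x^2 + 2*x/5 + 3

The best approximation g ∈ W is the orthogonal projection of f onto W. Writing g = a_0 + a_1 x + a_2 x^2, the coefficients solve the normal equations G · a = b where
  G_{ij} = <φ_i, φ_j> and b_i = <f, φ_i>, with φ_0 = 1, φ_1 = x, φ_2 = x^2.
G =
  [2, 0, 2/3]
  [0, 2/3, 0]
  [2/3, 0, 2/5],
b = (8, 4/15, 16/5).
Solving gives a_0 = 3, a_1 = 2/5, a_2 = 3, so
  g(x) = 3*x^2 + 2*x/5 + 3.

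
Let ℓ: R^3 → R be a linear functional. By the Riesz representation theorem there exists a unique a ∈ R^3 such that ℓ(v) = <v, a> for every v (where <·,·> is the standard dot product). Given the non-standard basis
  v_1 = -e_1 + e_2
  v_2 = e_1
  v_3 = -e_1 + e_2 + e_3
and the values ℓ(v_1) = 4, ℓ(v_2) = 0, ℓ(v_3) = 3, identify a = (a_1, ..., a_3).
a = (0, 4, -1)

Write a = (a_1, ..., a_3) in the standard basis. For each basis vector v_i, ℓ(v_i) = <v_i, a> is a linear equation in the a_j's. Collect the n equations into a matrix system V a = ℓ, where row i of V is v_i (expressed in the standard basis). Since V is invertible (lower-triangular with 1s on the diagonal, up to permutation), solve by back-substitution:
  V =
[[-1, 1, 0],
 [1, 0, 0],
 [-1, 1, 1]]
  V a = (4, 0, 3)
Solving gives a = (0, 4, -1).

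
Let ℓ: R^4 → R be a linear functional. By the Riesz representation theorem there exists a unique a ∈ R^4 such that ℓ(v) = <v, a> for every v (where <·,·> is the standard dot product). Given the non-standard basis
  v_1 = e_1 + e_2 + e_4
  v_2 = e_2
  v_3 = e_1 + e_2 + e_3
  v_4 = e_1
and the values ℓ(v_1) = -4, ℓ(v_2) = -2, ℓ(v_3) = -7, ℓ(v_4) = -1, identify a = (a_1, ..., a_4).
a = (-1, -2, -4, -1)

Write a = (a_1, ..., a_4) in the standard basis. For each basis vector v_i, ℓ(v_i) = <v_i, a> is a linear equation in the a_j's. Collect the n equations into a matrix system V a = ℓ, where row i of V is v_i (expressed in the standard basis). Since V is invertible (lower-triangular with 1s on the diagonal, up to permutation), solve by back-substitution:
  V =
[[1, 1, 0, 1],
 [0, 1, 0, 0],
 [1, 1, 1, 0],
 [1, 0, 0, 0]]
  V a = (-4, -2, -7, -1)
Solving gives a = (-1, -2, -4, -1).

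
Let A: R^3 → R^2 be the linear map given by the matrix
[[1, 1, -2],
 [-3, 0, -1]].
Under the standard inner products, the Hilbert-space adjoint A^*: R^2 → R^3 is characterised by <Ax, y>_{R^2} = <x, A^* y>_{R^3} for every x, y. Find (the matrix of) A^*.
A^* = A^T =
[[1, -3],
 [1, 0],
 [-2, -1]]

For real matrices with standard dot products, the defining identity <Ax, y> = <x, A^* y> gives (Ax)^T y = x^T (A^*) y, i.e. x^T A^T y = x^T (A^*) y. Since this holds for all x, y, we must have A^* = A^T. Therefore
A^* =
[[1, -3],
 [1, 0],
 [-2, -1]].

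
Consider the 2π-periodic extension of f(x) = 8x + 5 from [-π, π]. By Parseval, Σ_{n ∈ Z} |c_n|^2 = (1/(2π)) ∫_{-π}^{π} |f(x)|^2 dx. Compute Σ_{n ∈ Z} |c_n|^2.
Σ |c_n|^2 = 64π^2/3 + 25

Expand and integrate term by term over [-π, π]:
  ∫ (8x)^2 dx = 64·(2π^3/3); ∫ 2·8·(5)·x dx = 0 (odd integrand); ∫ 5^2 dx = 25·2π.
So (1/(2π)) ∫_{-π}^{π} (8x + 5)^2 dx = 64π^2/3 + 25 = 64π^2/3 + 25.
Parseval ⇒ Σ |c_n|^2 = 64π^2/3 + 25.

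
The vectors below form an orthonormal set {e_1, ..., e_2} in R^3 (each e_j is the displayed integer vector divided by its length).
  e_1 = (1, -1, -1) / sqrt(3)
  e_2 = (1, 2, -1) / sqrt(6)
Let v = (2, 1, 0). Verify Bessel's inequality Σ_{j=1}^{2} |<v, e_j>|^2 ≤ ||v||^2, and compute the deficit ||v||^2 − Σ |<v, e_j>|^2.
Σ |<v, e_j>|^2 = 3; ||v||^2 = 5; deficit = 2

Write each e_j = u_j / sqrt(<u_j, u_j>) where u_j is the displayed integer vector. Then <v, e_j> = <v, u_j> / sqrt(<u_j, u_j>), so |<v, e_j>|^2 = <v, u_j>^2 / <u_j, u_j>.
Coefficients: <v, e_1> = 1/sqrt(3), <v, e_2> = 4/sqrt(6).
Square and sum: Σ |<v, e_j>|^2 = 3.
Compute ||v||^2 = v·v = 5.
Deficit = 5 − 3 = 2 ≥ 0, confirming Bessel's inequality. (The deficit equals ||v − Σ <v,e_j> e_j||^2, the squared distance from v to span{e_j}.)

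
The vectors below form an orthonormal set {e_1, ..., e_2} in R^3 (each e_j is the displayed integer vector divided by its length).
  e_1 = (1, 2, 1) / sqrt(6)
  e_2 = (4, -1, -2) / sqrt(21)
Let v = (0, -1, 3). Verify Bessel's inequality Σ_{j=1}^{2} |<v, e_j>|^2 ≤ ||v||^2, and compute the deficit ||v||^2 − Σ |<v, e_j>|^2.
Σ |<v, e_j>|^2 = 19/14; ||v||^2 = 10; deficit = 121/14

Write each e_j = u_j / sqrt(<u_j, u_j>) where u_j is the displayed integer vector. Then <v, e_j> = <v, u_j> / sqrt(<u_j, u_j>), so |<v, e_j>|^2 = <v, u_j>^2 / <u_j, u_j>.
Coefficients: <v, e_1> = 1/sqrt(6), <v, e_2> = -5/sqrt(21).
Square and sum: Σ |<v, e_j>|^2 = 19/14.
Compute ||v||^2 = v·v = 10.
Deficit = 10 − 19/14 = 121/14 ≥ 0, confirming Bessel's inequality. (The deficit equals ||v − Σ <v,e_j> e_j||^2, the squared distance from v to span{e_j}.)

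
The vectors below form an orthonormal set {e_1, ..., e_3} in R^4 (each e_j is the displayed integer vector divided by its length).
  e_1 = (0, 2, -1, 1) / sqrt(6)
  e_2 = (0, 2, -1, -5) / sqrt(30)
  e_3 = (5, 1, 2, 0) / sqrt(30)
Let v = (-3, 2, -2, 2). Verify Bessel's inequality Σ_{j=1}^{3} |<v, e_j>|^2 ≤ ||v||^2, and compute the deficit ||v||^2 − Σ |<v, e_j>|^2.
Σ |<v, e_j>|^2 = 125/6; ||v||^2 = 21; deficit = 1/6

Write each e_j = u_j / sqrt(<u_j, u_j>) where u_j is the displayed integer vector. Then <v, e_j> = <v, u_j> / sqrt(<u_j, u_j>), so |<v, e_j>|^2 = <v, u_j>^2 / <u_j, u_j>.
Coefficients: <v, e_1> = 8/sqrt(6), <v, e_2> = -4/sqrt(30), <v, e_3> = -17/sqrt(30).
Square and sum: Σ |<v, e_j>|^2 = 125/6.
Compute ||v||^2 = v·v = 21.
Deficit = 21 − 125/6 = 1/6 ≥ 0, confirming Bessel's inequality. (The deficit equals ||v − Σ <v,e_j> e_j||^2, the squared distance from v to span{e_j}.)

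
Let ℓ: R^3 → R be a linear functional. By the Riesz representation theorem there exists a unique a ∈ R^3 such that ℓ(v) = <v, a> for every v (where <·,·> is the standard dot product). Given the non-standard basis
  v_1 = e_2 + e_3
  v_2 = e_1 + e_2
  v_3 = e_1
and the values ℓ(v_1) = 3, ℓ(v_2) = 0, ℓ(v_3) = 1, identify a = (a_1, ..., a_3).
a = (1, -1, 4)

Write a = (a_1, ..., a_3) in the standard basis. For each basis vector v_i, ℓ(v_i) = <v_i, a> is a linear equation in the a_j's. Collect the n equations into a matrix system V a = ℓ, where row i of V is v_i (expressed in the standard basis). Since V is invertible (lower-triangular with 1s on the diagonal, up to permutation), solve by back-substitution:
  V =
[[0, 1, 1],
 [1, 1, 0],
 [1, 0, 0]]
  V a = (3, 0, 1)
Solving gives a = (1, -1, 4).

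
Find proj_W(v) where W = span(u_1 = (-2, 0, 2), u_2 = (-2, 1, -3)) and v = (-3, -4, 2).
proj_W(v) = (-20/9, -1/9, 25/9)

Set up U = [u_1 | ... | u_2] ∈ R^(3×2). The projector onto W = col(U) is P = U (U^T U)^(-1) U^T.
Compute U^T U =
  [8, -2]
  [-2, 14],
and U^T v = (10, -4).
Solve U^T U · c = U^T v for the coefficients: c = (11/9, -1/9). The projection is proj_W(v) = U c.
Check: (v - proj_W(v)) · u_1 = 0  (should be 0).
Check: (v - proj_W(v)) · u_2 = 0  (should be 0).
Result: proj_W(v) = (-20/9, -1/9, 25/9).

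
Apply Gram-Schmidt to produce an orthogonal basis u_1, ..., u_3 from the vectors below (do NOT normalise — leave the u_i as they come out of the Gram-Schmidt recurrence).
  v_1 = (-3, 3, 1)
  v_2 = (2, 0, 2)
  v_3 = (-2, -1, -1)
Orthogonal basis:
  u_1 = (-3, 3, 1)
  u_2 = (26/19, 12/19, 42/19)
  u_3 = (-21/34, -14/17, 21/34)

Apply the Gram-Schmidt recurrence
  u_1 = v_1
  u_i = v_i − Σ_{j<i} ((v_i · u_j) / (u_j · u_j)) · u_j.

Step by step this gives:
  u_1 = (-3, 3, 1)
  u_2 = (26/19, 12/19, 42/19)
  u_3 = (-21/34, -14/17, 21/34)

Orthogonality check:
  u_2 · u_1 = 0 (should be 0)
  u_3 · u_1 = 0 (should be 0)
  u_3 · u_2 = 0 (should be 0)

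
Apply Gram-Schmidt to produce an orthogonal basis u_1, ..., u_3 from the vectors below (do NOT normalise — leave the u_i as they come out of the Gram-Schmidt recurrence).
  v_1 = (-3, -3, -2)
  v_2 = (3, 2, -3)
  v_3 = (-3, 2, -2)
Orthogonal basis:
  u_1 = (-3, -3, -2)
  u_2 = (39/22, 17/22, -42/11)
  u_3 = (-75/31, 1125/403, -225/403)

Apply the Gram-Schmidt recurrence
  u_1 = v_1
  u_i = v_i − Σ_{j<i} ((v_i · u_j) / (u_j · u_j)) · u_j.

Step by step this gives:
  u_1 = (-3, -3, -2)
  u_2 = (39/22, 17/22, -42/11)
  u_3 = (-75/31, 1125/403, -225/403)

Orthogonality check:
  u_2 · u_1 = 0 (should be 0)
  u_3 · u_1 = 0 (should be 0)
  u_3 · u_2 = 0 (should be 0)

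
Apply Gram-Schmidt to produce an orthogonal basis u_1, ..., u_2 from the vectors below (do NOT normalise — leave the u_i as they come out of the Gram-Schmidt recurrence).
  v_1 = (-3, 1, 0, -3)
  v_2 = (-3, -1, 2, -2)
Orthogonal basis:
  u_1 = (-3, 1, 0, -3)
  u_2 = (-15/19, -33/19, 2, 4/19)

Apply the Gram-Schmidt recurrence
  u_1 = v_1
  u_i = v_i − Σ_{j<i} ((v_i · u_j) / (u_j · u_j)) · u_j.

Step by step this gives:
  u_1 = (-3, 1, 0, -3)
  u_2 = (-15/19, -33/19, 2, 4/19)

Orthogonality check:
  u_2 · u_1 = 0 (should be 0)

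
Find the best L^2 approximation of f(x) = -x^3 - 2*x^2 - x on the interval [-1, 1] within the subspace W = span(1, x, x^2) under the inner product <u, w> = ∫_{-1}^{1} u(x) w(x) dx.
g(x) = -2*x^2 - 8*x/5

The best approximation g ∈ W is the orthogonal projection of f onto W. Writing g = a_0 + a_1 x + a_2 x^2, the coefficients solve the normal equations G · a = b where
  G_{ij} = <φ_i, φ_j> and b_i = <f, φ_i>, with φ_0 = 1, φ_1 = x, φ_2 = x^2.
G =
  [2, 0, 2/3]
  [0, 2/3, 0]
  [2/3, 0, 2/5],
b = (-4/3, -16/15, -4/5).
Solving gives a_0 = 0, a_1 = -8/5, a_2 = -2, so
  g(x) = -2*x^2 - 8*x/5.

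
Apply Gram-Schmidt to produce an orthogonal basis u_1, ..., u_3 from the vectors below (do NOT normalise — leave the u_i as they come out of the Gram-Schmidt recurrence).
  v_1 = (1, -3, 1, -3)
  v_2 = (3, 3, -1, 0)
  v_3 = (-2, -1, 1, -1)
Orthogonal basis:
  u_1 = (1, -3, 1, -3)
  u_2 = (67/20, 39/20, -13/20, -21/20)
  u_3 = (-192/331, 239/331, 141/331, -256/331)

Apply the Gram-Schmidt recurrence
  u_1 = v_1
  u_i = v_i − Σ_{j<i} ((v_i · u_j) / (u_j · u_j)) · u_j.

Step by step this gives:
  u_1 = (1, -3, 1, -3)
  u_2 = (67/20, 39/20, -13/20, -21/20)
  u_3 = (-192/331, 239/331, 141/331, -256/331)

Orthogonality check:
  u_2 · u_1 = 0 (should be 0)
  u_3 · u_1 = 0 (should be 0)
  u_3 · u_2 = 0 (should be 0)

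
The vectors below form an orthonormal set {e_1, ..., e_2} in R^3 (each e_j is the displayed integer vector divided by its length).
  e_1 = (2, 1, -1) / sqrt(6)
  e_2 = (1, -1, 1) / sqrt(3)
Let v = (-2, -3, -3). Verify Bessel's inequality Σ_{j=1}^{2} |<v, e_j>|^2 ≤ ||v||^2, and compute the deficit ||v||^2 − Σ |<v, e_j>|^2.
Σ |<v, e_j>|^2 = 4; ||v||^2 = 22; deficit = 18

Write each e_j = u_j / sqrt(<u_j, u_j>) where u_j is the displayed integer vector. Then <v, e_j> = <v, u_j> / sqrt(<u_j, u_j>), so |<v, e_j>|^2 = <v, u_j>^2 / <u_j, u_j>.
Coefficients: <v, e_1> = -4/sqrt(6), <v, e_2> = -2/sqrt(3).
Square and sum: Σ |<v, e_j>|^2 = 4.
Compute ||v||^2 = v·v = 22.
Deficit = 22 − 4 = 18 ≥ 0, confirming Bessel's inequality. (The deficit equals ||v − Σ <v,e_j> e_j||^2, the squared distance from v to span{e_j}.)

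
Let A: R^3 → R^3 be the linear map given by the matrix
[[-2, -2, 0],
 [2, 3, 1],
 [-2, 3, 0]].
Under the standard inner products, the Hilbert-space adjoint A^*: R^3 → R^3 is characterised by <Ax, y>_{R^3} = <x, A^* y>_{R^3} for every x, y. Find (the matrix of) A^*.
A^* = A^T =
[[-2, 2, -2],
 [-2, 3, 3],
 [0, 1, 0]]

For real matrices with standard dot products, the defining identity <Ax, y> = <x, A^* y> gives (Ax)^T y = x^T (A^*) y, i.e. x^T A^T y = x^T (A^*) y. Since this holds for all x, y, we must have A^* = A^T. Therefore
A^* =
[[-2, 2, -2],
 [-2, 3, 3],
 [0, 1, 0]].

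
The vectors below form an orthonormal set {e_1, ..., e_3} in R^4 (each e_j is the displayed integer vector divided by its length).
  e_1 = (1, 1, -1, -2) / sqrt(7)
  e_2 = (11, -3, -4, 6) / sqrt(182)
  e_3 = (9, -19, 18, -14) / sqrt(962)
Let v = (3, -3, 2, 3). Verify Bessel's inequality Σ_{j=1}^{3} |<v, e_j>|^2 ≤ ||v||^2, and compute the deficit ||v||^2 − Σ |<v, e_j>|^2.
Σ |<v, e_j>|^2 = 1122/37; ||v||^2 = 31; deficit = 25/37

Write each e_j = u_j / sqrt(<u_j, u_j>) where u_j is the displayed integer vector. Then <v, e_j> = <v, u_j> / sqrt(<u_j, u_j>), so |<v, e_j>|^2 = <v, u_j>^2 / <u_j, u_j>.
Coefficients: <v, e_1> = -8/sqrt(7), <v, e_2> = 52/sqrt(182), <v, e_3> = 78/sqrt(962).
Square and sum: Σ |<v, e_j>|^2 = 1122/37.
Compute ||v||^2 = v·v = 31.
Deficit = 31 − 1122/37 = 25/37 ≥ 0, confirming Bessel's inequality. (The deficit equals ||v − Σ <v,e_j> e_j||^2, the squared distance from v to span{e_j}.)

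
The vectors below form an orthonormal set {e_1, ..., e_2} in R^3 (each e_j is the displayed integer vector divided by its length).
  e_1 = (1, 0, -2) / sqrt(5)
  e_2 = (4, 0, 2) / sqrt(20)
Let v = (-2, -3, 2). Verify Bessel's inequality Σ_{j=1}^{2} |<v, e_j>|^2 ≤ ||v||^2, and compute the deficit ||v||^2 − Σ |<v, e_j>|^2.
Σ |<v, e_j>|^2 = 8; ||v||^2 = 17; deficit = 9

Write each e_j = u_j / sqrt(<u_j, u_j>) where u_j is the displayed integer vector. Then <v, e_j> = <v, u_j> / sqrt(<u_j, u_j>), so |<v, e_j>|^2 = <v, u_j>^2 / <u_j, u_j>.
Coefficients: <v, e_1> = -6/sqrt(5), <v, e_2> = -4/sqrt(20).
Square and sum: Σ |<v, e_j>|^2 = 8.
Compute ||v||^2 = v·v = 17.
Deficit = 17 − 8 = 9 ≥ 0, confirming Bessel's inequality. (The deficit equals ||v − Σ <v,e_j> e_j||^2, the squared distance from v to span{e_j}.)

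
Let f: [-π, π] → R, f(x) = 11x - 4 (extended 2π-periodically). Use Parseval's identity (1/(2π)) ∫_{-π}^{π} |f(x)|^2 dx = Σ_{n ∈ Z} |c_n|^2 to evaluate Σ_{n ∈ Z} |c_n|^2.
Σ |c_n|^2 = 121π^2/3 + 16

Expand and integrate term by term over [-π, π]:
  ∫ (11x)^2 dx = 121·(2π^3/3); ∫ 2·11·(-4)·x dx = 0 (odd integrand); ∫ (-4)^2 dx = 16·2π.
So (1/(2π)) ∫_{-π}^{π} (11x - 4)^2 dx = 121π^2/3 + 16 = 121π^2/3 + 16.
Parseval ⇒ Σ |c_n|^2 = 121π^2/3 + 16.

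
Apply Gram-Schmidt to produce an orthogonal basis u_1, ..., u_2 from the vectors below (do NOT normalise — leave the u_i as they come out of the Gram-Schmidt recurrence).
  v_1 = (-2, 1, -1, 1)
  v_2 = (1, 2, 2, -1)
Orthogonal basis:
  u_1 = (-2, 1, -1, 1)
  u_2 = (1/7, 17/7, 11/7, -4/7)

Apply the Gram-Schmidt recurrence
  u_1 = v_1
  u_i = v_i − Σ_{j<i} ((v_i · u_j) / (u_j · u_j)) · u_j.

Step by step this gives:
  u_1 = (-2, 1, -1, 1)
  u_2 = (1/7, 17/7, 11/7, -4/7)

Orthogonality check:
  u_2 · u_1 = 0 (should be 0)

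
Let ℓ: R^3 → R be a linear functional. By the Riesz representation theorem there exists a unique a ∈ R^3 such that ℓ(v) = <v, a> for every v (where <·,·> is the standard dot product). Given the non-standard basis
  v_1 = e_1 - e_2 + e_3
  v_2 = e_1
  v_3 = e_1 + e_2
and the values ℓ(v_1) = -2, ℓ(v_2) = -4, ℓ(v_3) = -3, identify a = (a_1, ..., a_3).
a = (-4, 1, 3)

Write a = (a_1, ..., a_3) in the standard basis. For each basis vector v_i, ℓ(v_i) = <v_i, a> is a linear equation in the a_j's. Collect the n equations into a matrix system V a = ℓ, where row i of V is v_i (expressed in the standard basis). Since V is invertible (lower-triangular with 1s on the diagonal, up to permutation), solve by back-substitution:
  V =
[[1, -1, 1],
 [1, 0, 0],
 [1, 1, 0]]
  V a = (-2, -4, -3)
Solving gives a = (-4, 1, 3).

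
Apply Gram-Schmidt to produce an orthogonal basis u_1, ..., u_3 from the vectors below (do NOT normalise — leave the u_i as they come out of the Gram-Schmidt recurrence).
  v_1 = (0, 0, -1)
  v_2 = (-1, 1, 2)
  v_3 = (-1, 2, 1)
Orthogonal basis:
  u_1 = (0, 0, -1)
  u_2 = (-1, 1, 0)
  u_3 = (1/2, 1/2, 0)

Apply the Gram-Schmidt recurrence
  u_1 = v_1
  u_i = v_i − Σ_{j<i} ((v_i · u_j) / (u_j · u_j)) · u_j.

Step by step this gives:
  u_1 = (0, 0, -1)
  u_2 = (-1, 1, 0)
  u_3 = (1/2, 1/2, 0)

Orthogonality check:
  u_2 · u_1 = 0 (should be 0)
  u_3 · u_1 = 0 (should be 0)
  u_3 · u_2 = 0 (should be 0)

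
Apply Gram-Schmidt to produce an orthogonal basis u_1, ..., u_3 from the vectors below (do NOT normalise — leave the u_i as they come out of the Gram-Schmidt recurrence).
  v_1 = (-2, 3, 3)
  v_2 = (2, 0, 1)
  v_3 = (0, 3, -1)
Orthogonal basis:
  u_1 = (-2, 3, 3)
  u_2 = (21/11, 3/22, 25/22)
  u_3 = (90/109, 240/109, -180/109)

Apply the Gram-Schmidt recurrence
  u_1 = v_1
  u_i = v_i − Σ_{j<i} ((v_i · u_j) / (u_j · u_j)) · u_j.

Step by step this gives:
  u_1 = (-2, 3, 3)
  u_2 = (21/11, 3/22, 25/22)
  u_3 = (90/109, 240/109, -180/109)

Orthogonality check:
  u_2 · u_1 = 0 (should be 0)
  u_3 · u_1 = 0 (should be 0)
  u_3 · u_2 = 0 (should be 0)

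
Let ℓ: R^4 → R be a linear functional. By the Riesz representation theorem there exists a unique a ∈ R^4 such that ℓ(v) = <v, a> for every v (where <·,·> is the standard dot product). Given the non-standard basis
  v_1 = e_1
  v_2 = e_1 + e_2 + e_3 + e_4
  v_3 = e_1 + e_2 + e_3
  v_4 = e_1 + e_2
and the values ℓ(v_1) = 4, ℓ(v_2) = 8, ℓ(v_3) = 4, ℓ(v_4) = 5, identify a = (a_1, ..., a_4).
a = (4, 1, -1, 4)

Write a = (a_1, ..., a_4) in the standard basis. For each basis vector v_i, ℓ(v_i) = <v_i, a> is a linear equation in the a_j's. Collect the n equations into a matrix system V a = ℓ, where row i of V is v_i (expressed in the standard basis). Since V is invertible (lower-triangular with 1s on the diagonal, up to permutation), solve by back-substitution:
  V =
[[1, 0, 0, 0],
 [1, 1, 1, 1],
 [1, 1, 1, 0],
 [1, 1, 0, 0]]
  V a = (4, 8, 4, 5)
Solving gives a = (4, 1, -1, 4).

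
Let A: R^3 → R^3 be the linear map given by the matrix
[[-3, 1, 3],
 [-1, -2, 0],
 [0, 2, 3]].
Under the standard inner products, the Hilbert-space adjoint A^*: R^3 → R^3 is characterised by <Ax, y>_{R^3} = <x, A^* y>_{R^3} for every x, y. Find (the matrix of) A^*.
A^* = A^T =
[[-3, -1, 0],
 [1, -2, 2],
 [3, 0, 3]]

For real matrices with standard dot products, the defining identity <Ax, y> = <x, A^* y> gives (Ax)^T y = x^T (A^*) y, i.e. x^T A^T y = x^T (A^*) y. Since this holds for all x, y, we must have A^* = A^T. Therefore
A^* =
[[-3, -1, 0],
 [1, -2, 2],
 [3, 0, 3]].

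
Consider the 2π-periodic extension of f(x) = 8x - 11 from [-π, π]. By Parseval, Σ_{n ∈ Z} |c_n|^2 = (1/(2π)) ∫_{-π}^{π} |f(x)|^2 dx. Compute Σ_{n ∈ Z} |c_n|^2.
Σ |c_n|^2 = 64π^2/3 + 121

Expand and integrate term by term over [-π, π]:
  ∫ (8x)^2 dx = 64·(2π^3/3); ∫ 2·8·(-11)·x dx = 0 (odd integrand); ∫ (-11)^2 dx = 121·2π.
So (1/(2π)) ∫_{-π}^{π} (8x - 11)^2 dx = 64π^2/3 + 121 = 64π^2/3 + 121.
Parseval ⇒ Σ |c_n|^2 = 64π^2/3 + 121.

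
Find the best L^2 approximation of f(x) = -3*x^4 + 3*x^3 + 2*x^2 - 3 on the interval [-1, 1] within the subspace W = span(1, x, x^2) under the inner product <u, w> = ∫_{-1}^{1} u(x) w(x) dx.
g(x) = -4*x^2/7 + 9*x/5 - 96/35

The best approximation g ∈ W is the orthogonal projection of f onto W. Writing g = a_0 + a_1 x + a_2 x^2, the coefficients solve the normal equations G · a = b where
  G_{ij} = <φ_i, φ_j> and b_i = <f, φ_i>, with φ_0 = 1, φ_1 = x, φ_2 = x^2.
G =
  [2, 0, 2/3]
  [0, 2/3, 0]
  [2/3, 0, 2/5],
b = (-88/15, 6/5, -72/35).
Solving gives a_0 = -96/35, a_1 = 9/5, a_2 = -4/7, so
  g(x) = -4*x^2/7 + 9*x/5 - 96/35.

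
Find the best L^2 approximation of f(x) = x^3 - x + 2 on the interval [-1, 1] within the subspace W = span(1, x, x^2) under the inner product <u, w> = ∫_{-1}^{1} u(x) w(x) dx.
g(x) = 2 - 2*x/5

The best approximation g ∈ W is the orthogonal projection of f onto W. Writing g = a_0 + a_1 x + a_2 x^2, the coefficients solve the normal equations G · a = b where
  G_{ij} = <φ_i, φ_j> and b_i = <f, φ_i>, with φ_0 = 1, φ_1 = x, φ_2 = x^2.
G =
  [2, 0, 2/3]
  [0, 2/3, 0]
  [2/3, 0, 2/5],
b = (4, -4/15, 4/3).
Solving gives a_0 = 2, a_1 = -2/5, a_2 = 0, so
  g(x) = 2 - 2*x/5.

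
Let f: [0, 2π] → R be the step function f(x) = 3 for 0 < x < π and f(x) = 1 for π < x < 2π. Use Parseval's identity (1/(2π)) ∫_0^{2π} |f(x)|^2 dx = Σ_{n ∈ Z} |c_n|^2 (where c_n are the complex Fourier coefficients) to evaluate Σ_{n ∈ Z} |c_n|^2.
Σ |c_n|^2 = 5

Parseval equates the L^2 energy of f (normalised by 1/(2π)) with the ℓ^2 sum of its Fourier coefficients: (1/(2π)) ∫_0^{2π} |f|^2 = Σ |c_n|^2.
Compute the left side: (1/(2π)) [∫_0^π 3^2 dx + ∫_π^{2π} 1^2 dx] = (1/(2π)) · (9π + 1π) = (9 + 1)/2 = 5.
So Σ_{n ∈ Z} |c_n|^2 = 5.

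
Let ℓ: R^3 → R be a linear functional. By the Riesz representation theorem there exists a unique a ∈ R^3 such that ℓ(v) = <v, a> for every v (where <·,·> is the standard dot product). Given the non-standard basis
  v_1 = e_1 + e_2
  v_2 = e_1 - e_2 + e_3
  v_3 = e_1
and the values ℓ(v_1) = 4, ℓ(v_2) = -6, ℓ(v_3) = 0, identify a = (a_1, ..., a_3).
a = (0, 4, -2)

Write a = (a_1, ..., a_3) in the standard basis. For each basis vector v_i, ℓ(v_i) = <v_i, a> is a linear equation in the a_j's. Collect the n equations into a matrix system V a = ℓ, where row i of V is v_i (expressed in the standard basis). Since V is invertible (lower-triangular with 1s on the diagonal, up to permutation), solve by back-substitution:
  V =
[[1, 1, 0],
 [1, -1, 1],
 [1, 0, 0]]
  V a = (4, -6, 0)
Solving gives a = (0, 4, -2).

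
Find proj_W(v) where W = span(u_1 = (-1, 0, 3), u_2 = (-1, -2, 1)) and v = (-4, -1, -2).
proj_W(v) = (-5/11, -24/11, -9/11)

Set up U = [u_1 | ... | u_2] ∈ R^(3×2). The projector onto W = col(U) is P = U (U^T U)^(-1) U^T.
Compute U^T U =
  [10, 4]
  [4, 6],
and U^T v = (-2, 4).
Solve U^T U · c = U^T v for the coefficients: c = (-7/11, 12/11). The projection is proj_W(v) = U c.
Check: (v - proj_W(v)) · u_1 = 0  (should be 0).
Check: (v - proj_W(v)) · u_2 = 0  (should be 0).
Result: proj_W(v) = (-5/11, -24/11, -9/11).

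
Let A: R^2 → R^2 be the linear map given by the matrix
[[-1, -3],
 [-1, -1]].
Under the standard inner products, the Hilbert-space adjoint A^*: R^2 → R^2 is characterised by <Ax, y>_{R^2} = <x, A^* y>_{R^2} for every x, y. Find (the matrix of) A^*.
A^* = A^T =
[[-1, -1],
 [-3, -1]]

For real matrices with standard dot products, the defining identity <Ax, y> = <x, A^* y> gives (Ax)^T y = x^T (A^*) y, i.e. x^T A^T y = x^T (A^*) y. Since this holds for all x, y, we must have A^* = A^T. Therefore
A^* =
[[-1, -1],
 [-3, -1]].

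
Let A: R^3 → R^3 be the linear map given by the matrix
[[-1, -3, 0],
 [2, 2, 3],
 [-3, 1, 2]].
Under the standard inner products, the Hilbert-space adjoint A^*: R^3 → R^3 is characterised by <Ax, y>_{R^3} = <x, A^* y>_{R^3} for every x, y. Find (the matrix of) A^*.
A^* = A^T =
[[-1, 2, -3],
 [-3, 2, 1],
 [0, 3, 2]]

For real matrices with standard dot products, the defining identity <Ax, y> = <x, A^* y> gives (Ax)^T y = x^T (A^*) y, i.e. x^T A^T y = x^T (A^*) y. Since this holds for all x, y, we must have A^* = A^T. Therefore
A^* =
[[-1, 2, -3],
 [-3, 2, 1],
 [0, 3, 2]].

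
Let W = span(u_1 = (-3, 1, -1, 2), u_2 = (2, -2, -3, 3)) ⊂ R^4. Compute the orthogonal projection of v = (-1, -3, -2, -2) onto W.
proj_W(v) = (292/389, -180/389, -130/389, 74/389)

Set up U = [u_1 | ... | u_2] ∈ R^(4×2). The projector onto W = col(U) is P = U (U^T U)^(-1) U^T.
Compute U^T U =
  [15, 1]
  [1, 26],
and U^T v = (-2, 4).
Solve U^T U · c = U^T v for the coefficients: c = (-56/389, 62/389). The projection is proj_W(v) = U c.
Check: (v - proj_W(v)) · u_1 = 0  (should be 0).
Check: (v - proj_W(v)) · u_2 = 0  (should be 0).
Result: proj_W(v) = (292/389, -180/389, -130/389, 74/389).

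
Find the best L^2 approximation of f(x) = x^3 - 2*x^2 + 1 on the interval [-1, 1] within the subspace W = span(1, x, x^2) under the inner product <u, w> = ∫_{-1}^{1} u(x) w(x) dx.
g(x) = -2*x^2 + 3*x/5 + 1

The best approximation g ∈ W is the orthogonal projection of f onto W. Writing g = a_0 + a_1 x + a_2 x^2, the coefficients solve the normal equations G · a = b where
  G_{ij} = <φ_i, φ_j> and b_i = <f, φ_i>, with φ_0 = 1, φ_1 = x, φ_2 = x^2.
G =
  [2, 0, 2/3]
  [0, 2/3, 0]
  [2/3, 0, 2/5],
b = (2/3, 2/5, -2/15).
Solving gives a_0 = 1, a_1 = 3/5, a_2 = -2, so
  g(x) = -2*x^2 + 3*x/5 + 1.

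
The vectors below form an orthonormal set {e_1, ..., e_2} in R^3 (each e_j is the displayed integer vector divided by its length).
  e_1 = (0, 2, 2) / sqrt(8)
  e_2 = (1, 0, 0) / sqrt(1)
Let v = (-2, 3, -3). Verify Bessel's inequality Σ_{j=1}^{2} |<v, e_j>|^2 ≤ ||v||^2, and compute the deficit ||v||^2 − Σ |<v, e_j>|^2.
Σ |<v, e_j>|^2 = 4; ||v||^2 = 22; deficit = 18

Write each e_j = u_j / sqrt(<u_j, u_j>) where u_j is the displayed integer vector. Then <v, e_j> = <v, u_j> / sqrt(<u_j, u_j>), so |<v, e_j>|^2 = <v, u_j>^2 / <u_j, u_j>.
Coefficients: <v, e_1> = 0/sqrt(8), <v, e_2> = -2/sqrt(1).
Square and sum: Σ |<v, e_j>|^2 = 4.
Compute ||v||^2 = v·v = 22.
Deficit = 22 − 4 = 18 ≥ 0, confirming Bessel's inequality. (The deficit equals ||v − Σ <v,e_j> e_j||^2, the squared distance from v to span{e_j}.)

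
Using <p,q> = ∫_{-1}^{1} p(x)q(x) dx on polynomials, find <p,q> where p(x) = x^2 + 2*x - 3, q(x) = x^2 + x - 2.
<p,q> = 52/5

Expand the product: p(x)·q(x) = x^4 + 3*x^3 - 3*x^2 - 7*x + 6.
∫_{-1}^{1} of each monomial x^k gives [2/(k+1) if k even, 0 if k odd]. Integrating term-by-term (or equivalently evaluating the antiderivative F(x) = x^5/5 + 3*x^4/4 - x^3 - 7*x^2/2 + 6*x at the endpoints):
  F(1) − F(−1) = 49/20 − (-159/20) = 52/5.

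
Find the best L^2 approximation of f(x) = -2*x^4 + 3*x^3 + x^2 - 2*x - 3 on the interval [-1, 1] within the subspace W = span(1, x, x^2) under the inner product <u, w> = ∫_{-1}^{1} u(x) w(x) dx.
g(x) = -5*x^2/7 - x/5 - 99/35

The best approximation g ∈ W is the orthogonal projection of f onto W. Writing g = a_0 + a_1 x + a_2 x^2, the coefficients solve the normal equations G · a = b where
  G_{ij} = <φ_i, φ_j> and b_i = <f, φ_i>, with φ_0 = 1, φ_1 = x, φ_2 = x^2.
G =
  [2, 0, 2/3]
  [0, 2/3, 0]
  [2/3, 0, 2/5],
b = (-92/15, -2/15, -76/35).
Solving gives a_0 = -99/35, a_1 = -1/5, a_2 = -5/7, so
  g(x) = -5*x^2/7 - x/5 - 99/35.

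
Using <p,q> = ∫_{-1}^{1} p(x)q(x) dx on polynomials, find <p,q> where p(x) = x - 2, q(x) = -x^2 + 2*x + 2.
<p,q> = -16/3

Expand the product: p(x)·q(x) = -x^3 + 4*x^2 - 2*x - 4.
∫_{-1}^{1} of each monomial x^k gives [2/(k+1) if k even, 0 if k odd]. Integrating term-by-term (or equivalently evaluating the antiderivative F(x) = -x^4/4 + 4*x^3/3 - x^2 - 4*x at the endpoints):
  F(1) − F(−1) = -47/12 − (17/12) = -16/3.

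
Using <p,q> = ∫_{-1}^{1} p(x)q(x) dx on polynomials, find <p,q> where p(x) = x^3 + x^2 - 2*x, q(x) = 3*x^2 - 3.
<p,q> = -4/5

Expand the product: p(x)·q(x) = 3*x^5 + 3*x^4 - 9*x^3 - 3*x^2 + 6*x.
∫_{-1}^{1} of each monomial x^k gives [2/(k+1) if k even, 0 if k odd]. Integrating term-by-term (or equivalently evaluating the antiderivative F(x) = x^6/2 + 3*x^5/5 - 9*x^4/4 - x^3 + 3*x^2 at the endpoints):
  F(1) − F(−1) = 17/20 − (33/20) = -4/5.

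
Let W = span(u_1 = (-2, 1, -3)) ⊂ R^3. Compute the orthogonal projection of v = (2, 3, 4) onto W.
proj_W(v) = (13/7, -13/14, 39/14)

Set up U = [u_1 | ... | u_1] ∈ R^(3×1). The projector onto W = col(U) is P = U (U^T U)^(-1) U^T.
Compute U^T U =
  [14],
and U^T v = (-13).
Solve U^T U · c = U^T v for the coefficients: c = (-13/14). The projection is proj_W(v) = U c.
Check: (v - proj_W(v)) · u_1 = 0  (should be 0).
Result: proj_W(v) = (13/7, -13/14, 39/14).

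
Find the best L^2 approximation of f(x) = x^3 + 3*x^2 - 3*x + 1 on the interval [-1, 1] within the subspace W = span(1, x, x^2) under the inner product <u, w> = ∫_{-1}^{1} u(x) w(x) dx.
g(x) = 3*x^2 - 12*x/5 + 1

The best approximation g ∈ W is the orthogonal projection of f onto W. Writing g = a_0 + a_1 x + a_2 x^2, the coefficients solve the normal equations G · a = b where
  G_{ij} = <φ_i, φ_j> and b_i = <f, φ_i>, with φ_0 = 1, φ_1 = x, φ_2 = x^2.
G =
  [2, 0, 2/3]
  [0, 2/3, 0]
  [2/3, 0, 2/5],
b = (4, -8/5, 28/15).
Solving gives a_0 = 1, a_1 = -12/5, a_2 = 3, so
  g(x) = 3*x^2 - 12*x/5 + 1.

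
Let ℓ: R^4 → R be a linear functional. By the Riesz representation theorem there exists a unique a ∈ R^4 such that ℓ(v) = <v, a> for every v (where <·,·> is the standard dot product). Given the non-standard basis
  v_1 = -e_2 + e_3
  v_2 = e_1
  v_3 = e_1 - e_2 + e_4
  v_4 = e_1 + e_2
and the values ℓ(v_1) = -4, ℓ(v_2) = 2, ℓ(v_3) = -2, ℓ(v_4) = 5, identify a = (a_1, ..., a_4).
a = (2, 3, -1, -1)

Write a = (a_1, ..., a_4) in the standard basis. For each basis vector v_i, ℓ(v_i) = <v_i, a> is a linear equation in the a_j's. Collect the n equations into a matrix system V a = ℓ, where row i of V is v_i (expressed in the standard basis). Since V is invertible (lower-triangular with 1s on the diagonal, up to permutation), solve by back-substitution:
  V =
[[0, -1, 1, 0],
 [1, 0, 0, 0],
 [1, -1, 0, 1],
 [1, 1, 0, 0]]
  V a = (-4, 2, -2, 5)
Solving gives a = (2, 3, -1, -1).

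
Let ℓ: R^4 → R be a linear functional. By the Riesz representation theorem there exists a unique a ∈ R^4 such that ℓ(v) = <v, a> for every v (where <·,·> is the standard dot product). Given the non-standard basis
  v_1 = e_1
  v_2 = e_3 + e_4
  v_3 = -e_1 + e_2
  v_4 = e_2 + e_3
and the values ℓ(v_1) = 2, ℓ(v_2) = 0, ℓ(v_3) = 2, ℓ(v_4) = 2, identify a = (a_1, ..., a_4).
a = (2, 4, -2, 2)

Write a = (a_1, ..., a_4) in the standard basis. For each basis vector v_i, ℓ(v_i) = <v_i, a> is a linear equation in the a_j's. Collect the n equations into a matrix system V a = ℓ, where row i of V is v_i (expressed in the standard basis). Since V is invertible (lower-triangular with 1s on the diagonal, up to permutation), solve by back-substitution:
  V =
[[1, 0, 0, 0],
 [0, 0, 1, 1],
 [-1, 1, 0, 0],
 [0, 1, 1, 0]]
  V a = (2, 0, 2, 2)
Solving gives a = (2, 4, -2, 2).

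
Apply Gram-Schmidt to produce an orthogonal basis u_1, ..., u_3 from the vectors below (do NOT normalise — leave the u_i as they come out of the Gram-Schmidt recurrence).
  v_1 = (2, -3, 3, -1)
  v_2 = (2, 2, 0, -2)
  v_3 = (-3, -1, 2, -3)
Orthogonal basis:
  u_1 = (2, -3, 3, -1)
  u_2 = (2, 2, 0, -2)
  u_3 = (-220/69, 8/69, 28/23, -212/69)

Apply the Gram-Schmidt recurrence
  u_1 = v_1
  u_i = v_i − Σ_{j<i} ((v_i · u_j) / (u_j · u_j)) · u_j.

Step by step this gives:
  u_1 = (2, -3, 3, -1)
  u_2 = (2, 2, 0, -2)
  u_3 = (-220/69, 8/69, 28/23, -212/69)

Orthogonality check:
  u_2 · u_1 = 0 (should be 0)
  u_3 · u_1 = 0 (should be 0)
  u_3 · u_2 = 0 (should be 0)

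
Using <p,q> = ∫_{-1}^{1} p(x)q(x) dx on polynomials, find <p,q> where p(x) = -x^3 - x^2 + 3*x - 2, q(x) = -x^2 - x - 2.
<p,q> = 142/15

Expand the product: p(x)·q(x) = x^5 + 2*x^4 + x^2 - 4*x + 4.
∫_{-1}^{1} of each monomial x^k gives [2/(k+1) if k even, 0 if k odd]. Integrating term-by-term (or equivalently evaluating the antiderivative F(x) = x^6/6 + 2*x^5/5 + x^3/3 - 2*x^2 + 4*x at the endpoints):
  F(1) − F(−1) = 29/10 − (-197/30) = 142/15.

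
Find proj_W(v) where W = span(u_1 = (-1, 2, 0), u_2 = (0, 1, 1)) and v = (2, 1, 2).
proj_W(v) = (1, 1/2, 5/2)

Set up U = [u_1 | ... | u_2] ∈ R^(3×2). The projector onto W = col(U) is P = U (U^T U)^(-1) U^T.
Compute U^T U =
  [5, 2]
  [2, 2],
and U^T v = (0, 3).
Solve U^T U · c = U^T v for the coefficients: c = (-1, 5/2). The projection is proj_W(v) = U c.
Check: (v - proj_W(v)) · u_1 = 0  (should be 0).
Check: (v - proj_W(v)) · u_2 = 0  (should be 0).
Result: proj_W(v) = (1, 1/2, 5/2).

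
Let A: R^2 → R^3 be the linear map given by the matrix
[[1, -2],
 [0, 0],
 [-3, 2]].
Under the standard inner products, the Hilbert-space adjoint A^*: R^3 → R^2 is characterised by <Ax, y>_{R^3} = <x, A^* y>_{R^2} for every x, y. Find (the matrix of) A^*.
A^* = A^T =
[[1, 0, -3],
 [-2, 0, 2]]

For real matrices with standard dot products, the defining identity <Ax, y> = <x, A^* y> gives (Ax)^T y = x^T (A^*) y, i.e. x^T A^T y = x^T (A^*) y. Since this holds for all x, y, we must have A^* = A^T. Therefore
A^* =
[[1, 0, -3],
 [-2, 0, 2]].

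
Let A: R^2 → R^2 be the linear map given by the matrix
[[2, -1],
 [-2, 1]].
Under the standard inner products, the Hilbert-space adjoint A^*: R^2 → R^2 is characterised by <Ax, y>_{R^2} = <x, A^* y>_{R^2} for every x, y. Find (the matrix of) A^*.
A^* = A^T =
[[2, -2],
 [-1, 1]]

For real matrices with standard dot products, the defining identity <Ax, y> = <x, A^* y> gives (Ax)^T y = x^T (A^*) y, i.e. x^T A^T y = x^T (A^*) y. Since this holds for all x, y, we must have A^* = A^T. Therefore
A^* =
[[2, -2],
 [-1, 1]].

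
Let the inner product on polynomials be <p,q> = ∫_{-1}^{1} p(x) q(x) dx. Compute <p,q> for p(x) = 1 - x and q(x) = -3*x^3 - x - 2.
<p,q> = -32/15

Expand the product: p(x)·q(x) = 3*x^4 - 3*x^3 + x^2 + x - 2.
∫_{-1}^{1} of each monomial x^k gives [2/(k+1) if k even, 0 if k odd]. Integrating term-by-term (or equivalently evaluating the antiderivative F(x) = 3*x^5/5 - 3*x^4/4 + x^3/3 + x^2/2 - 2*x at the endpoints):
  F(1) − F(−1) = -79/60 − (49/60) = -32/15.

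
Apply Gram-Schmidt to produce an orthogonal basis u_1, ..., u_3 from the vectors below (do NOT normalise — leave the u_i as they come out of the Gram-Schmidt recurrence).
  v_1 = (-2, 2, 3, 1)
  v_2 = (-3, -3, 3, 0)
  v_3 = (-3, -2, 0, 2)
Orthogonal basis:
  u_1 = (-2, 2, 3, 1)
  u_2 = (-2, -4, 3/2, -1/2)
  u_3 = (-7/5, -2/15, -23/15, 31/15)

Apply the Gram-Schmidt recurrence
  u_1 = v_1
  u_i = v_i − Σ_{j<i} ((v_i · u_j) / (u_j · u_j)) · u_j.

Step by step this gives:
  u_1 = (-2, 2, 3, 1)
  u_2 = (-2, -4, 3/2, -1/2)
  u_3 = (-7/5, -2/15, -23/15, 31/15)

Orthogonality check:
  u_2 · u_1 = 0 (should be 0)
  u_3 · u_1 = 0 (should be 0)
  u_3 · u_2 = 0 (should be 0)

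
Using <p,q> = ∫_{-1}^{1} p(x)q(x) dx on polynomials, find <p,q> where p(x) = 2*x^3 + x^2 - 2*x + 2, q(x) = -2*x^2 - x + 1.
<p,q> = 26/15

Expand the product: p(x)·q(x) = -4*x^5 - 4*x^4 + 5*x^3 - x^2 - 4*x + 2.
∫_{-1}^{1} of each monomial x^k gives [2/(k+1) if k even, 0 if k odd]. Integrating term-by-term (or equivalently evaluating the antiderivative F(x) = -2*x^6/3 - 4*x^5/5 + 5*x^4/4 - x^3/3 - 2*x^2 + 2*x at the endpoints):
  F(1) − F(−1) = -11/20 − (-137/60) = 26/15.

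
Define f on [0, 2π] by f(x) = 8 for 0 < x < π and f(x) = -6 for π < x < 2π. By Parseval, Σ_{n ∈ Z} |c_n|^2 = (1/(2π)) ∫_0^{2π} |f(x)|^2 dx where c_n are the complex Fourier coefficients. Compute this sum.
Σ |c_n|^2 = 50

Parseval equates the L^2 energy of f (normalised by 1/(2π)) with the ℓ^2 sum of its Fourier coefficients: (1/(2π)) ∫_0^{2π} |f|^2 = Σ |c_n|^2.
Compute the left side: (1/(2π)) [∫_0^π 8^2 dx + ∫_π^{2π} (-6)^2 dx] = (1/(2π)) · (64π + 36π) = (64 + 36)/2 = 50.
So Σ_{n ∈ Z} |c_n|^2 = 50.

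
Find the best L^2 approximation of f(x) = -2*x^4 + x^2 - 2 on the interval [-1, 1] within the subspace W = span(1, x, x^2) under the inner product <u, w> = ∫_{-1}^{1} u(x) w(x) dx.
g(x) = -5*x^2/7 - 64/35

The best approximation g ∈ W is the orthogonal projection of f onto W. Writing g = a_0 + a_1 x + a_2 x^2, the coefficients solve the normal equations G · a = b where
  G_{ij} = <φ_i, φ_j> and b_i = <f, φ_i>, with φ_0 = 1, φ_1 = x, φ_2 = x^2.
G =
  [2, 0, 2/3]
  [0, 2/3, 0]
  [2/3, 0, 2/5],
b = (-62/15, 0, -158/105).
Solving gives a_0 = -64/35, a_1 = 0, a_2 = -5/7, so
  g(x) = -5*x^2/7 - 64/35.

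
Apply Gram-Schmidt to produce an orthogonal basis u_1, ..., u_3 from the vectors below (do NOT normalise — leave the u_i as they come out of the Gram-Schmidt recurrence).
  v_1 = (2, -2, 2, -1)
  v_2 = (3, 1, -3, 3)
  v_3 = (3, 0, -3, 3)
Orthogonal basis:
  u_1 = (2, -2, 2, -1)
  u_2 = (49/13, 3/13, -29/13, 34/13)
  u_3 = (-31/113, -78/113, -37/113, 20/113)

Apply the Gram-Schmidt recurrence
  u_1 = v_1
  u_i = v_i − Σ_{j<i} ((v_i · u_j) / (u_j · u_j)) · u_j.

Step by step this gives:
  u_1 = (2, -2, 2, -1)
  u_2 = (49/13, 3/13, -29/13, 34/13)
  u_3 = (-31/113, -78/113, -37/113, 20/113)

Orthogonality check:
  u_2 · u_1 = 0 (should be 0)
  u_3 · u_1 = 0 (should be 0)
  u_3 · u_2 = 0 (should be 0)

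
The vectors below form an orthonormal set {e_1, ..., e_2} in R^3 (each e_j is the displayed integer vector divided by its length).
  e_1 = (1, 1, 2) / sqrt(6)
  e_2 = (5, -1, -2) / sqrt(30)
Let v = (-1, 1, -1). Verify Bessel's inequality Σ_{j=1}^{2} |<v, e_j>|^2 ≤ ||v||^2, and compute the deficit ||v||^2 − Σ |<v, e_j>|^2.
Σ |<v, e_j>|^2 = 6/5; ||v||^2 = 3; deficit = 9/5

Write each e_j = u_j / sqrt(<u_j, u_j>) where u_j is the displayed integer vector. Then <v, e_j> = <v, u_j> / sqrt(<u_j, u_j>), so |<v, e_j>|^2 = <v, u_j>^2 / <u_j, u_j>.
Coefficients: <v, e_1> = -2/sqrt(6), <v, e_2> = -4/sqrt(30).
Square and sum: Σ |<v, e_j>|^2 = 6/5.
Compute ||v||^2 = v·v = 3.
Deficit = 3 − 6/5 = 9/5 ≥ 0, confirming Bessel's inequality. (The deficit equals ||v − Σ <v,e_j> e_j||^2, the squared distance from v to span{e_j}.)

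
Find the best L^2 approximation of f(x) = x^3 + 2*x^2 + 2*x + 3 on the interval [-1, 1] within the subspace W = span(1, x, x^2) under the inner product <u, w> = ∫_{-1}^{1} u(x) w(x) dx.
g(x) = 2*x^2 + 13*x/5 + 3

The best approximation g ∈ W is the orthogonal projection of f onto W. Writing g = a_0 + a_1 x + a_2 x^2, the coefficients solve the normal equations G · a = b where
  G_{ij} = <φ_i, φ_j> and b_i = <f, φ_i>, with φ_0 = 1, φ_1 = x, φ_2 = x^2.
G =
  [2, 0, 2/3]
  [0, 2/3, 0]
  [2/3, 0, 2/5],
b = (22/3, 26/15, 14/5).
Solving gives a_0 = 3, a_1 = 13/5, a_2 = 2, so
  g(x) = 2*x^2 + 13*x/5 + 3.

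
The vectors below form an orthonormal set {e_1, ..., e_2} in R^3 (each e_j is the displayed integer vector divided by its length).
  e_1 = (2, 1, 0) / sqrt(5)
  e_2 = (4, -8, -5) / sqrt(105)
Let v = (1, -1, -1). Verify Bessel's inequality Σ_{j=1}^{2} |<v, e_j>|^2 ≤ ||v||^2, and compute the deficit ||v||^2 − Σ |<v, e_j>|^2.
Σ |<v, e_j>|^2 = 62/21; ||v||^2 = 3; deficit = 1/21

Write each e_j = u_j / sqrt(<u_j, u_j>) where u_j is the displayed integer vector. Then <v, e_j> = <v, u_j> / sqrt(<u_j, u_j>), so |<v, e_j>|^2 = <v, u_j>^2 / <u_j, u_j>.
Coefficients: <v, e_1> = 1/sqrt(5), <v, e_2> = 17/sqrt(105).
Square and sum: Σ |<v, e_j>|^2 = 62/21.
Compute ||v||^2 = v·v = 3.
Deficit = 3 − 62/21 = 1/21 ≥ 0, confirming Bessel's inequality. (The deficit equals ||v − Σ <v,e_j> e_j||^2, the squared distance from v to span{e_j}.)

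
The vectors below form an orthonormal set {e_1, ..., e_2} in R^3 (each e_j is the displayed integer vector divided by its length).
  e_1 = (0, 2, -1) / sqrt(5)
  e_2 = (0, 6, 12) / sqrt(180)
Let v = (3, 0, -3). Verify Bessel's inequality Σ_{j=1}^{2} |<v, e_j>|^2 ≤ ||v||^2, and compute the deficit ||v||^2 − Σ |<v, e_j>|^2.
Σ |<v, e_j>|^2 = 9; ||v||^2 = 18; deficit = 9

Write each e_j = u_j / sqrt(<u_j, u_j>) where u_j is the displayed integer vector. Then <v, e_j> = <v, u_j> / sqrt(<u_j, u_j>), so |<v, e_j>|^2 = <v, u_j>^2 / <u_j, u_j>.
Coefficients: <v, e_1> = 3/sqrt(5), <v, e_2> = -36/sqrt(180).
Square and sum: Σ |<v, e_j>|^2 = 9.
Compute ||v||^2 = v·v = 18.
Deficit = 18 − 9 = 9 ≥ 0, confirming Bessel's inequality. (The deficit equals ||v − Σ <v,e_j> e_j||^2, the squared distance from v to span{e_j}.)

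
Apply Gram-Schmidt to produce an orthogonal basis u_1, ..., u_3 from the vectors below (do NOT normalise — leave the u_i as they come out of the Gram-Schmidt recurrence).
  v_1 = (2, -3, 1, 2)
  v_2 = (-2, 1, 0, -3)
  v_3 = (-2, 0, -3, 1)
Orthogonal basis:
  u_1 = (2, -3, 1, 2)
  u_2 = (-5/9, -7/6, 13/18, -14/9)
  u_3 = (-146/83, -124/83, -192/83, 56/83)

Apply the Gram-Schmidt recurrence
  u_1 = v_1
  u_i = v_i − Σ_{j<i} ((v_i · u_j) / (u_j · u_j)) · u_j.

Step by step this gives:
  u_1 = (2, -3, 1, 2)
  u_2 = (-5/9, -7/6, 13/18, -14/9)
  u_3 = (-146/83, -124/83, -192/83, 56/83)

Orthogonality check:
  u_2 · u_1 = 0 (should be 0)
  u_3 · u_1 = 0 (should be 0)
  u_3 · u_2 = 0 (should be 0)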